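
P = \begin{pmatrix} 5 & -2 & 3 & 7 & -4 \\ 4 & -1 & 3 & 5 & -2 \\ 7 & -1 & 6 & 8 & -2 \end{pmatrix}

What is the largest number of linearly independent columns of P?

Row reduce to echelon form.
R2 ← R2 − (4/5)·R1: [0, 3/5, 3/5, -3/5, 6/5]
R3 ← R3 − (7/5)·R1: [0, 9/5, 9/5, -9/5, 18/5]
R3 ← R3 − (3)·R2: [0, 0, 0, 0, 0]
Echelon form has 2 nonzero rows, so rank(P) = 2.
The rank gives the maximum number of linearly independent columns: 2.

2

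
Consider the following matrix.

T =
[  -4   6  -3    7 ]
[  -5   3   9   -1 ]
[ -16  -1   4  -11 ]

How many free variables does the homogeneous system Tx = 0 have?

1

Row reduce to echelon form.
R2 ← R2 − (5/4)·R1: [0, -9/2, 51/4, -39/4]
R3 ← R3 − (4)·R1: [0, -25, 16, -39]
R3 ← R3 − (50/9)·R2: [0, 0, -329/6, 91/6]
3 nonzero rows, so rank(T) = 3.
T has 4 columns; by rank–nullity, nullity = 4 − 3 = 1.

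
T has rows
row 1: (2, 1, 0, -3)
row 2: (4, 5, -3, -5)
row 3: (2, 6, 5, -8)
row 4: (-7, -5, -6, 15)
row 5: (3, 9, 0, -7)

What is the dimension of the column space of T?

Row reduce to echelon form.
R2 ← R2 − (2)·R1: [0, 3, -3, 1]
R3 ← R3 − R1: [0, 5, 5, -5]
R4 ← R4 + (7/2)·R1: [0, -3/2, -6, 9/2]
R5 ← R5 − (3/2)·R1: [0, 15/2, 0, -5/2]
R3 ← R3 − (5/3)·R2: [0, 0, 10, -20/3]
R4 ← R4 + (1/2)·R2: [0, 0, -15/2, 5]
R5 ← R5 − (5/2)·R2: [0, 0, 15/2, -5]
R4 ← R4 + (3/4)·R3: [0, 0, 0, 0]
R5 ← R5 − (3/4)·R3: [0, 0, 0, 0]
Echelon form has 3 nonzero rows, so rank(T) = 3.
The column space has dimension equal to the rank: 3.

3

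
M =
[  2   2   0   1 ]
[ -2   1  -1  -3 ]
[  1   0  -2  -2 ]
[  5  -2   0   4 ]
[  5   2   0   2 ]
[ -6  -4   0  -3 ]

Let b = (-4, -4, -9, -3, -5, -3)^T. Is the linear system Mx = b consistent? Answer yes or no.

no

Row reduce the augmented matrix [M | b].
R2 ← R2 + R1: [0, 3, -1, -2, -8]
R3 ← R3 − (1/2)·R1: [0, -1, -2, -5/2, -7]
R4 ← R4 − (5/2)·R1: [0, -7, 0, 3/2, 7]
R5 ← R5 − (5/2)·R1: [0, -3, 0, -1/2, 5]
R6 ← R6 + (3)·R1: [0, 2, 0, 0, -15]
R3 ← R3 + (1/3)·R2: [0, 0, -7/3, -19/6, -29/3]
R4 ← R4 + (7/3)·R2: [0, 0, -7/3, -19/6, -35/3]
R5 ← R5 + R2: [0, 0, -1, -5/2, -3]
R6 ← R6 − (2/3)·R2: [0, 0, 2/3, 4/3, -29/3]
R4 ← R4 − R3: [0, 0, 0, 0, -2]
R5 ← R5 − (3/7)·R3: [0, 0, 0, -8/7, 8/7]
R6 ← R6 + (2/7)·R3: [0, 0, 0, 3/7, -87/7]
Swap R4 ↔ R5
R6 ← R6 + (3/8)·R4: [0, 0, 0, 0, -12]
R6 ← R6 − (6)·R5: [0, 0, 0, 0, 0]
The echelon form has 5 nonzero rows; the last pivot sits in the augmented column, so rank(M) = 4 but rank([M|b]) = 5.
Since the ranks differ, the system is inconsistent.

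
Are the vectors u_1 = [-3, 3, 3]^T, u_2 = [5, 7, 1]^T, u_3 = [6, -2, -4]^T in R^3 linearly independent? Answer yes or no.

no

Form the matrix with these vectors as rows and row reduce.
R2 ← R2 + (5/3)·R1: [0, 12, 6]
R3 ← R3 + (2)·R1: [0, 4, 2]
R3 ← R3 − (1/3)·R2: [0, 0, 0]
2 nonzero rows, so the 3 vectors span a space of dimension 2.
Since 2 < 3, the vectors are linearly dependent.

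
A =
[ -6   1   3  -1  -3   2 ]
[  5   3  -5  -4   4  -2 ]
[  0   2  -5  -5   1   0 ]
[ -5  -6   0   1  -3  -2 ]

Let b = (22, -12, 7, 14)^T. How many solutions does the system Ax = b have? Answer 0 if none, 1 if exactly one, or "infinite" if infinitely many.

infinite

Row reduce the augmented matrix [A | b].
R2 ← R2 + (5/6)·R1: [0, 23/6, -5/2, -29/6, 3/2, -1/3, 19/3]
R4 ← R4 − (5/6)·R1: [0, -41/6, -5/2, 11/6, -1/2, -11/3, -13/3]
R3 ← R3 − (12/23)·R2: [0, 0, -85/23, -57/23, 5/23, 4/23, 85/23]
R4 ← R4 + (41/23)·R2: [0, 0, -160/23, -156/23, 50/23, -98/23, 160/23]
R4 ← R4 − (32/17)·R3: [0, 0, 0, -36/17, 30/17, -78/17, 0]
The echelon form has 4 nonzero rows, and every pivot lies in the first 6 columns, so rank(A) = rank([A|b]) = 4.
The system is consistent.
rank = 4 < 6 unknowns, so there are infinitely many solutions.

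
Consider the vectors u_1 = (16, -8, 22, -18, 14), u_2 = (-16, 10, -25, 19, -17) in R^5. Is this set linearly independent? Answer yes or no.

Form the matrix with these vectors as rows and row reduce.
R2 ← R2 + R1: [0, 2, -3, 1, -3]
2 nonzero rows, so the 2 vectors span a space of dimension 2.
Since 2 = 2, the vectors are linearly independent.

yes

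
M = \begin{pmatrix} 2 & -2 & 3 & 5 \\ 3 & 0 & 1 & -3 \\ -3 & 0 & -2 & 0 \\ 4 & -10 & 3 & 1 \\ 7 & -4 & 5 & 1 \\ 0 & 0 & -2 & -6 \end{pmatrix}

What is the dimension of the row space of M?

3

Row reduce to echelon form.
R2 ← R2 − (3/2)·R1: [0, 3, -7/2, -21/2]
R3 ← R3 + (3/2)·R1: [0, -3, 5/2, 15/2]
R4 ← R4 − (2)·R1: [0, -6, -3, -9]
R5 ← R5 − (7/2)·R1: [0, 3, -11/2, -33/2]
R3 ← R3 + R2: [0, 0, -1, -3]
R4 ← R4 + (2)·R2: [0, 0, -10, -30]
R5 ← R5 − R2: [0, 0, -2, -6]
R4 ← R4 − (10)·R3: [0, 0, 0, 0]
R5 ← R5 − (2)·R3: [0, 0, 0, 0]
R6 ← R6 − (2)·R3: [0, 0, 0, 0]
Echelon form has 3 nonzero rows, so rank(M) = 3.
The row space has dimension equal to the rank: 3.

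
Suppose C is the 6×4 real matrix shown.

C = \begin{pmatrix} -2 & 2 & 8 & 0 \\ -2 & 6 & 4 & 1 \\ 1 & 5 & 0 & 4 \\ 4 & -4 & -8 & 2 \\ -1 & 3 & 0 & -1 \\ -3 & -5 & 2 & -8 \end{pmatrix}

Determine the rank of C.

Row reduce to echelon form.
R2 ← R2 − R1: [0, 4, -4, 1]
R3 ← R3 + (1/2)·R1: [0, 6, 4, 4]
R4 ← R4 + (2)·R1: [0, 0, 8, 2]
R5 ← R5 − (1/2)·R1: [0, 2, -4, -1]
R6 ← R6 − (3/2)·R1: [0, -8, -10, -8]
R3 ← R3 − (3/2)·R2: [0, 0, 10, 5/2]
R5 ← R5 − (1/2)·R2: [0, 0, -2, -3/2]
R6 ← R6 + (2)·R2: [0, 0, -18, -6]
R4 ← R4 − (4/5)·R3: [0, 0, 0, 0]
R5 ← R5 + (1/5)·R3: [0, 0, 0, -1]
R6 ← R6 + (9/5)·R3: [0, 0, 0, -3/2]
Swap R4 ↔ R5
R6 ← R6 − (3/2)·R4: [0, 0, 0, 0]
Echelon form has 4 nonzero rows, so rank(C) = 4.

4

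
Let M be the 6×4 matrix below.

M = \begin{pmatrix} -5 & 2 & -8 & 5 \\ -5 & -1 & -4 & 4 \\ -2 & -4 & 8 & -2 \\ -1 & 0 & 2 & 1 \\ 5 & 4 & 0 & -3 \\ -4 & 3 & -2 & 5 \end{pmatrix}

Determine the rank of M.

Row reduce to echelon form.
R2 ← R2 − R1: [0, -3, 4, -1]
R3 ← R3 − (2/5)·R1: [0, -24/5, 56/5, -4]
R4 ← R4 − (1/5)·R1: [0, -2/5, 18/5, 0]
R5 ← R5 + R1: [0, 6, -8, 2]
R6 ← R6 − (4/5)·R1: [0, 7/5, 22/5, 1]
R3 ← R3 − (8/5)·R2: [0, 0, 24/5, -12/5]
R4 ← R4 − (2/15)·R2: [0, 0, 46/15, 2/15]
R5 ← R5 + (2)·R2: [0, 0, 0, 0]
R6 ← R6 + (7/15)·R2: [0, 0, 94/15, 8/15]
R4 ← R4 − (23/36)·R3: [0, 0, 0, 5/3]
R6 ← R6 − (47/36)·R3: [0, 0, 0, 11/3]
R6 ← R6 − (11/5)·R4: [0, 0, 0, 0]
Echelon form has 4 nonzero rows, so rank(M) = 4.

4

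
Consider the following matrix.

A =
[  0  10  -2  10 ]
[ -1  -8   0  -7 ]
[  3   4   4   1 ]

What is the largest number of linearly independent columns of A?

2

Row reduce to echelon form.
Swap R1 ↔ R2
R3 ← R3 + (3)·R1: [0, -20, 4, -20]
R3 ← R3 + (2)·R2: [0, 0, 0, 0]
Echelon form has 2 nonzero rows, so rank(A) = 2.
The rank gives the maximum number of linearly independent columns: 2.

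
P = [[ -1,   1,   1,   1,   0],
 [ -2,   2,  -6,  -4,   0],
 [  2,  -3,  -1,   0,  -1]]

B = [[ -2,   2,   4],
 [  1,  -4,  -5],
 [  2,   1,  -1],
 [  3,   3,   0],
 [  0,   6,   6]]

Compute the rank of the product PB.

First compute PB:
[[  8,  -2, -10],
 [-18, -30, -12],
 [ -9,   9,  18]]
Now row reduce the product.
R2 ← R2 + (9/4)·R1: [0, -69/2, -69/2]
R3 ← R3 + (9/8)·R1: [0, 27/4, 27/4]
R3 ← R3 + (9/46)·R2: [0, 0, 0]
2 nonzero rows, so rank(PB) = 2.

2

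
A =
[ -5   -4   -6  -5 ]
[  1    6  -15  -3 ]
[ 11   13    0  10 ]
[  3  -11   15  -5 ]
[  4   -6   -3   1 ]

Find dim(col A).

Row reduce to echelon form.
R2 ← R2 + (1/5)·R1: [0, 26/5, -81/5, -4]
R3 ← R3 + (11/5)·R1: [0, 21/5, -66/5, -1]
R4 ← R4 + (3/5)·R1: [0, -67/5, 57/5, -8]
R5 ← R5 + (4/5)·R1: [0, -46/5, -39/5, -3]
R3 ← R3 − (21/26)·R2: [0, 0, -3/26, 29/13]
R4 ← R4 + (67/26)·R2: [0, 0, -789/26, -238/13]
R5 ← R5 + (23/13)·R2: [0, 0, -474/13, -131/13]
R4 ← R4 − (263)·R3: [0, 0, 0, -605]
R5 ← R5 − (316)·R3: [0, 0, 0, -715]
R5 ← R5 − (13/11)·R4: [0, 0, 0, 0]
Echelon form has 4 nonzero rows, so rank(A) = 4.
The column space has dimension equal to the rank: 4.

4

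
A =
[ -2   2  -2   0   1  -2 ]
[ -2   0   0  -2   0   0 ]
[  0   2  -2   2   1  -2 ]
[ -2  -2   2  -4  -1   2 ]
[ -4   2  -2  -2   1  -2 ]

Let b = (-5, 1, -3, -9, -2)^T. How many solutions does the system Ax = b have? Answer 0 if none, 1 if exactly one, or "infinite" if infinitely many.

Row reduce the augmented matrix [A | b].
R2 ← R2 − R1: [0, -2, 2, -2, -1, 2, 6]
R4 ← R4 − R1: [0, -4, 4, -4, -2, 4, -4]
R5 ← R5 − (2)·R1: [0, -2, 2, -2, -1, 2, 8]
R3 ← R3 + R2: [0, 0, 0, 0, 0, 0, 3]
R4 ← R4 − (2)·R2: [0, 0, 0, 0, 0, 0, -16]
R5 ← R5 − R2: [0, 0, 0, 0, 0, 0, 2]
R4 ← R4 + (16/3)·R3: [0, 0, 0, 0, 0, 0, 0]
R5 ← R5 − (2/3)·R3: [0, 0, 0, 0, 0, 0, 0]
The echelon form has 3 nonzero rows; the last pivot sits in the augmented column, so rank(A) = 2 but rank([A|b]) = 3.
Since the ranks differ, the system is inconsistent.
It has no solutions.

0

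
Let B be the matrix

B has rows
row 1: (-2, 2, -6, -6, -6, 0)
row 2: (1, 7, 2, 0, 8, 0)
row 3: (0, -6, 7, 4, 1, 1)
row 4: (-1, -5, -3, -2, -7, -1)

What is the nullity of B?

Row reduce to echelon form.
R2 ← R2 + (1/2)·R1: [0, 8, -1, -3, 5, 0]
R4 ← R4 − (1/2)·R1: [0, -6, 0, 1, -4, -1]
R3 ← R3 + (3/4)·R2: [0, 0, 25/4, 7/4, 19/4, 1]
R4 ← R4 + (3/4)·R2: [0, 0, -3/4, -5/4, -1/4, -1]
R4 ← R4 + (3/25)·R3: [0, 0, 0, -26/25, 8/25, -22/25]
4 nonzero rows, so rank(B) = 4.
B has 6 columns; by rank–nullity, nullity = 6 − 4 = 2.

2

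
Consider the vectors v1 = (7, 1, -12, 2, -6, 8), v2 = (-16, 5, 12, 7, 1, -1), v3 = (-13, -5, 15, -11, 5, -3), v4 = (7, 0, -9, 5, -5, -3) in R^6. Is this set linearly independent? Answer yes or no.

yes

Form the matrix with these vectors as rows and row reduce.
R2 ← R2 + (16/7)·R1: [0, 51/7, -108/7, 81/7, -89/7, 121/7]
R3 ← R3 + (13/7)·R1: [0, -22/7, -51/7, -51/7, -43/7, 83/7]
R4 ← R4 − R1: [0, -1, 3, 3, 1, -11]
R3 ← R3 + (22/51)·R2: [0, 0, -237/17, -39/17, -593/51, 985/51]
R4 ← R4 + (7/51)·R2: [0, 0, 15/17, 78/17, -38/51, -440/51]
R4 ← R4 + (5/79)·R3: [0, 0, 0, 351/79, -117/79, -585/79]
4 nonzero rows, so the 4 vectors span a space of dimension 4.
Since 4 = 4, the vectors are linearly independent.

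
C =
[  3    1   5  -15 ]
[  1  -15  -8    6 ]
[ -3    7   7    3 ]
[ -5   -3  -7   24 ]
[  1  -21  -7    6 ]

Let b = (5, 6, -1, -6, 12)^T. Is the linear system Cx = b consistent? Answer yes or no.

yes

Row reduce the augmented matrix [C | b].
R2 ← R2 − (1/3)·R1: [0, -46/3, -29/3, 11, 13/3]
R3 ← R3 + R1: [0, 8, 12, -12, 4]
R4 ← R4 + (5/3)·R1: [0, -4/3, 4/3, -1, 7/3]
R5 ← R5 − (1/3)·R1: [0, -64/3, -26/3, 11, 31/3]
R3 ← R3 + (12/23)·R2: [0, 0, 160/23, -144/23, 144/23]
R4 ← R4 − (2/23)·R2: [0, 0, 50/23, -45/23, 45/23]
R5 ← R5 − (32/23)·R2: [0, 0, 110/23, -99/23, 99/23]
R4 ← R4 − (5/16)·R3: [0, 0, 0, 0, 0]
R5 ← R5 − (11/16)·R3: [0, 0, 0, 0, 0]
The echelon form has 3 nonzero rows, and every pivot lies in the first 4 columns, so rank(C) = rank([C|b]) = 3.
The system is consistent.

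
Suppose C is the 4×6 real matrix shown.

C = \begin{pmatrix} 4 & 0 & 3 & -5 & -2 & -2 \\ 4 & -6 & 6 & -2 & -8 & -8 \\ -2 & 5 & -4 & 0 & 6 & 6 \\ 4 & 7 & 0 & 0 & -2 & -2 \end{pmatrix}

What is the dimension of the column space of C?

Row reduce to echelon form.
R2 ← R2 − R1: [0, -6, 3, 3, -6, -6]
R3 ← R3 + (1/2)·R1: [0, 5, -5/2, -5/2, 5, 5]
R4 ← R4 − R1: [0, 7, -3, 5, 0, 0]
R3 ← R3 + (5/6)·R2: [0, 0, 0, 0, 0, 0]
R4 ← R4 + (7/6)·R2: [0, 0, 1/2, 17/2, -7, -7]
Swap R3 ↔ R4
Echelon form has 3 nonzero rows, so rank(C) = 3.
The column space has dimension equal to the rank: 3.

3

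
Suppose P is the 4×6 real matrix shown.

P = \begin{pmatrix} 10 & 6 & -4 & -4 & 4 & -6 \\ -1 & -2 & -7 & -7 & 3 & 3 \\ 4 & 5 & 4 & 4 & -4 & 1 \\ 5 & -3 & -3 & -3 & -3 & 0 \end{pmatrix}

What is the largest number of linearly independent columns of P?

Row reduce to echelon form.
R2 ← R2 + (1/10)·R1: [0, -7/5, -37/5, -37/5, 17/5, 12/5]
R3 ← R3 − (2/5)·R1: [0, 13/5, 28/5, 28/5, -28/5, 17/5]
R4 ← R4 − (1/2)·R1: [0, -6, -1, -1, -5, 3]
R3 ← R3 + (13/7)·R2: [0, 0, -57/7, -57/7, 5/7, 55/7]
R4 ← R4 − (30/7)·R2: [0, 0, 215/7, 215/7, -137/7, -51/7]
R4 ← R4 + (215/57)·R3: [0, 0, 0, 0, -962/57, 1274/57]
Echelon form has 4 nonzero rows, so rank(P) = 4.
The rank gives the maximum number of linearly independent columns: 4.

4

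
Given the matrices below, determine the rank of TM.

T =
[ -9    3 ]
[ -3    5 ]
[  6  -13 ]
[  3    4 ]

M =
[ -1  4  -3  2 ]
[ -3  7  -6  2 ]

2

First compute TM:
[[  0, -15,   9, -12],
 [-12,  23, -21,   4],
 [ 33, -67,  60, -14],
 [-15,  40, -33,  14]]
Now row reduce the product.
Swap R1 ↔ R2
R3 ← R3 + (11/4)·R1: [0, -15/4, 9/4, -3]
R4 ← R4 − (5/4)·R1: [0, 45/4, -27/4, 9]
R3 ← R3 − (1/4)·R2: [0, 0, 0, 0]
R4 ← R4 + (3/4)·R2: [0, 0, 0, 0]
2 nonzero rows, so rank(TM) = 2.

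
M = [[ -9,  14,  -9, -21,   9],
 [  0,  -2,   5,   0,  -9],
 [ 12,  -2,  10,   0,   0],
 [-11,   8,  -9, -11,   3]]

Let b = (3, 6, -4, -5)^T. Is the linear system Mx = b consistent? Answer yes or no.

Row reduce the augmented matrix [M | b].
R3 ← R3 + (4/3)·R1: [0, 50/3, -2, -28, 12, 0]
R4 ← R4 − (11/9)·R1: [0, -82/9, 2, 44/3, -8, -26/3]
R3 ← R3 + (25/3)·R2: [0, 0, 119/3, -28, -63, 50]
R4 ← R4 − (41/9)·R2: [0, 0, -187/9, 44/3, 33, -36]
R4 ← R4 + (11/21)·R3: [0, 0, 0, 0, 0, -206/21]
The echelon form has 4 nonzero rows; the last pivot sits in the augmented column, so rank(M) = 3 but rank([M|b]) = 4.
Since the ranks differ, the system is inconsistent.

no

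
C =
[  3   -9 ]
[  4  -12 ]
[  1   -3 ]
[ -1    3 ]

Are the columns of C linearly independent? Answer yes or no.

Row reduce C to echelon form.
R2 ← R2 − (4/3)·R1: [0, 0]
R3 ← R3 − (1/3)·R1: [0, 0]
R4 ← R4 + (1/3)·R1: [0, 0]
1 pivot among 2 columns.
Only 1 < 2 pivot columns, so the columns are linearly dependent.

no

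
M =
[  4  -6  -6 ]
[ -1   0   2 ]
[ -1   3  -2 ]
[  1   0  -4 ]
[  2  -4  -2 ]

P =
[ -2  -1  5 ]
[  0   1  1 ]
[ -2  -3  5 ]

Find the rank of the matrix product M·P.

3

First compute MP:
[[  4,   8, -16],
 [ -2,  -5,   5],
 [  6,  10, -12],
 [  6,  11, -15],
 [  0,   0,  -4]]
Now row reduce the product.
R2 ← R2 + (1/2)·R1: [0, -1, -3]
R3 ← R3 − (3/2)·R1: [0, -2, 12]
R4 ← R4 − (3/2)·R1: [0, -1, 9]
R3 ← R3 − (2)·R2: [0, 0, 18]
R4 ← R4 − R2: [0, 0, 12]
R4 ← R4 − (2/3)·R3: [0, 0, 0]
R5 ← R5 + (2/9)·R3: [0, 0, 0]
3 nonzero rows, so rank(MP) = 3.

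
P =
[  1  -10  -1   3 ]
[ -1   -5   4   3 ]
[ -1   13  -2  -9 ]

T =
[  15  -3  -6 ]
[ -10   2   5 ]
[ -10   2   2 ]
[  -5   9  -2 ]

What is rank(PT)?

3

First compute PT:
[[110,   2, -64],
 [-20,  28, -17],
 [-80, -56,  85]]
Now row reduce the product.
R2 ← R2 + (2/11)·R1: [0, 312/11, -315/11]
R3 ← R3 + (8/11)·R1: [0, -600/11, 423/11]
R3 ← R3 + (25/13)·R2: [0, 0, -216/13]
3 nonzero rows, so rank(PT) = 3.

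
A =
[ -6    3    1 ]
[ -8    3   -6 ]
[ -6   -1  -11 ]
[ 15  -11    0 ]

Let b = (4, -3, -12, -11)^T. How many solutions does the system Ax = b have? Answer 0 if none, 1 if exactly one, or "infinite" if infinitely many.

1

Row reduce the augmented matrix [A | b].
R2 ← R2 − (4/3)·R1: [0, -1, -22/3, -25/3]
R3 ← R3 − R1: [0, -4, -12, -16]
R4 ← R4 + (5/2)·R1: [0, -7/2, 5/2, -1]
R3 ← R3 − (4)·R2: [0, 0, 52/3, 52/3]
R4 ← R4 − (7/2)·R2: [0, 0, 169/6, 169/6]
R4 ← R4 − (13/8)·R3: [0, 0, 0, 0]
The echelon form has 3 nonzero rows, and every pivot lies in the first 3 columns, so rank(A) = rank([A|b]) = 3.
The system is consistent.
rank = 3 = number of unknowns, so the solution is unique.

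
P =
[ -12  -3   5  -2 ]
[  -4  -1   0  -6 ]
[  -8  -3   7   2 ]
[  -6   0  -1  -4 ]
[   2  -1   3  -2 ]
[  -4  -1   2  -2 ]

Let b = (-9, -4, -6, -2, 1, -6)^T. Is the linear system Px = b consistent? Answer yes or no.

Row reduce the augmented matrix [P | b].
R2 ← R2 − (1/3)·R1: [0, 0, -5/3, -16/3, -1]
R3 ← R3 − (2/3)·R1: [0, -1, 11/3, 10/3, 0]
R4 ← R4 − (1/2)·R1: [0, 3/2, -7/2, -3, 5/2]
R5 ← R5 + (1/6)·R1: [0, -3/2, 23/6, -7/3, -1/2]
R6 ← R6 − (1/3)·R1: [0, 0, 1/3, -4/3, -3]
Swap R2 ↔ R3
R4 ← R4 + (3/2)·R2: [0, 0, 2, 2, 5/2]
R5 ← R5 − (3/2)·R2: [0, 0, -5/3, -22/3, -1/2]
R4 ← R4 + (6/5)·R3: [0, 0, 0, -22/5, 13/10]
R5 ← R5 − R3: [0, 0, 0, -2, 1/2]
R6 ← R6 + (1/5)·R3: [0, 0, 0, -12/5, -16/5]
R5 ← R5 − (5/11)·R4: [0, 0, 0, 0, -1/11]
R6 ← R6 − (6/11)·R4: [0, 0, 0, 0, -43/11]
R6 ← R6 − (43)·R5: [0, 0, 0, 0, 0]
The echelon form has 5 nonzero rows; the last pivot sits in the augmented column, so rank(P) = 4 but rank([P|b]) = 5.
Since the ranks differ, the system is inconsistent.

no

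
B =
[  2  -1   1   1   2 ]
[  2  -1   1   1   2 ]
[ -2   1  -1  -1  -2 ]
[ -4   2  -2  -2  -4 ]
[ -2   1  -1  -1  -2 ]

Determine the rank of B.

Row reduce to echelon form.
R2 ← R2 − R1: [0, 0, 0, 0, 0]
R3 ← R3 + R1: [0, 0, 0, 0, 0]
R4 ← R4 + (2)·R1: [0, 0, 0, 0, 0]
R5 ← R5 + R1: [0, 0, 0, 0, 0]
Echelon form has 1 nonzero row, so rank(B) = 1.

1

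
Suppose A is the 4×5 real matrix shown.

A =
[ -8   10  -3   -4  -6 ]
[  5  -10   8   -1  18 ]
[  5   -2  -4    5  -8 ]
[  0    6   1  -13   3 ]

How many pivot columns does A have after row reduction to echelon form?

Row reduce to echelon form.
R2 ← R2 + (5/8)·R1: [0, -15/4, 49/8, -7/2, 57/4]
R3 ← R3 + (5/8)·R1: [0, 17/4, -47/8, 5/2, -47/4]
R3 ← R3 + (17/15)·R2: [0, 0, 16/15, -22/15, 22/5]
R4 ← R4 + (8/5)·R2: [0, 0, 54/5, -93/5, 129/5]
R4 ← R4 − (81/8)·R3: [0, 0, 0, -15/4, -75/4]
Echelon form has 4 nonzero rows, so rank(A) = 4.
Each nonzero row contributes one pivot column: 4 pivot columns.

4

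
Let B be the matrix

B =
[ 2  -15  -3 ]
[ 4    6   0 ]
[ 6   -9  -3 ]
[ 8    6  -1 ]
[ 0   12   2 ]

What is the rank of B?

Row reduce to echelon form.
R2 ← R2 − (2)·R1: [0, 36, 6]
R3 ← R3 − (3)·R1: [0, 36, 6]
R4 ← R4 − (4)·R1: [0, 66, 11]
R3 ← R3 − R2: [0, 0, 0]
R4 ← R4 − (11/6)·R2: [0, 0, 0]
R5 ← R5 − (1/3)·R2: [0, 0, 0]
Echelon form has 2 nonzero rows, so rank(B) = 2.

2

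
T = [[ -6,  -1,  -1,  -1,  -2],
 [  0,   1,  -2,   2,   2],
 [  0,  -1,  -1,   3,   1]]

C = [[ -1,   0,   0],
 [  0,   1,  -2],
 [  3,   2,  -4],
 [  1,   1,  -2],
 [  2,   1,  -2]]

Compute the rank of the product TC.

First compute TC:
[[ -2,  -6,  12],
 [  0,   1,  -2],
 [  2,   1,  -2]]
Now row reduce the product.
R3 ← R3 + R1: [0, -5, 10]
R3 ← R3 + (5)·R2: [0, 0, 0]
2 nonzero rows, so rank(TC) = 2.

2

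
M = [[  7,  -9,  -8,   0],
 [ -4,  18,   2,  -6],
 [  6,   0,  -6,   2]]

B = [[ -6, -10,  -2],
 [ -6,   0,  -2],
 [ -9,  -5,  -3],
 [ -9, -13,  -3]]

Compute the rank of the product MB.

First compute MB:
[[ 84, -30,  28],
 [-48, 108, -16],
 [  0, -56,   0]]
Now row reduce the product.
R2 ← R2 + (4/7)·R1: [0, 636/7, 0]
R3 ← R3 + (98/159)·R2: [0, 0, 0]
2 nonzero rows, so rank(MB) = 2.

2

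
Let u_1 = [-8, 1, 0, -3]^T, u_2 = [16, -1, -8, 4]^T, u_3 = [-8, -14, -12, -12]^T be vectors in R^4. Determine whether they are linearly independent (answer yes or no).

yes

Form the matrix with these vectors as rows and row reduce.
R2 ← R2 + (2)·R1: [0, 1, -8, -2]
R3 ← R3 − R1: [0, -15, -12, -9]
R3 ← R3 + (15)·R2: [0, 0, -132, -39]
3 nonzero rows, so the 3 vectors span a space of dimension 3.
Since 3 = 3, the vectors are linearly independent.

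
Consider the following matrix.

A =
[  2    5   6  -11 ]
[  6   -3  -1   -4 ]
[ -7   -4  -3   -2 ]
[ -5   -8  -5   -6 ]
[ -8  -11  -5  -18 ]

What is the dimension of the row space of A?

3

Row reduce to echelon form.
R2 ← R2 − (3)·R1: [0, -18, -19, 29]
R3 ← R3 + (7/2)·R1: [0, 27/2, 18, -81/2]
R4 ← R4 + (5/2)·R1: [0, 9/2, 10, -67/2]
R5 ← R5 + (4)·R1: [0, 9, 19, -62]
R3 ← R3 + (3/4)·R2: [0, 0, 15/4, -75/4]
R4 ← R4 + (1/4)·R2: [0, 0, 21/4, -105/4]
R5 ← R5 + (1/2)·R2: [0, 0, 19/2, -95/2]
R4 ← R4 − (7/5)·R3: [0, 0, 0, 0]
R5 ← R5 − (38/15)·R3: [0, 0, 0, 0]
Echelon form has 3 nonzero rows, so rank(A) = 3.
The row space has dimension equal to the rank: 3.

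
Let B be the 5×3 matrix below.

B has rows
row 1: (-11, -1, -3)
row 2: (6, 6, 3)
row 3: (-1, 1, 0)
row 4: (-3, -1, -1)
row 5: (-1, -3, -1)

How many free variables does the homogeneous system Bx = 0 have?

1

Row reduce to echelon form.
R2 ← R2 + (6/11)·R1: [0, 60/11, 15/11]
R3 ← R3 − (1/11)·R1: [0, 12/11, 3/11]
R4 ← R4 − (3/11)·R1: [0, -8/11, -2/11]
R5 ← R5 − (1/11)·R1: [0, -32/11, -8/11]
R3 ← R3 − (1/5)·R2: [0, 0, 0]
R4 ← R4 + (2/15)·R2: [0, 0, 0]
R5 ← R5 + (8/15)·R2: [0, 0, 0]
2 nonzero rows, so rank(B) = 2.
B has 3 columns; by rank–nullity, nullity = 3 − 2 = 1.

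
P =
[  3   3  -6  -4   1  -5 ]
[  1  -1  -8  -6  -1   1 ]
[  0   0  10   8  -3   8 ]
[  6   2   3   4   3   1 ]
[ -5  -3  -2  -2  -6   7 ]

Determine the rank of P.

5

Row reduce to echelon form.
R2 ← R2 − (1/3)·R1: [0, -2, -6, -14/3, -4/3, 8/3]
R4 ← R4 − (2)·R1: [0, -4, 15, 12, 1, 11]
R5 ← R5 + (5/3)·R1: [0, 2, -12, -26/3, -13/3, -4/3]
R4 ← R4 − (2)·R2: [0, 0, 27, 64/3, 11/3, 17/3]
R5 ← R5 + R2: [0, 0, -18, -40/3, -17/3, 4/3]
R4 ← R4 − (27/10)·R3: [0, 0, 0, -4/15, 353/30, -239/15]
R5 ← R5 + (9/5)·R3: [0, 0, 0, 16/15, -166/15, 236/15]
R5 ← R5 + (4)·R4: [0, 0, 0, 0, 36, -48]
Echelon form has 5 nonzero rows, so rank(P) = 5.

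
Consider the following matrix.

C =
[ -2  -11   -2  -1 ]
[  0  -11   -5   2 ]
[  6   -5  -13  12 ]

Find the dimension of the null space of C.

Row reduce to echelon form.
R3 ← R3 + (3)·R1: [0, -38, -19, 9]
R3 ← R3 − (38/11)·R2: [0, 0, -19/11, 23/11]
3 nonzero rows, so rank(C) = 3.
C has 4 columns; by rank–nullity, nullity = 4 − 3 = 1.

1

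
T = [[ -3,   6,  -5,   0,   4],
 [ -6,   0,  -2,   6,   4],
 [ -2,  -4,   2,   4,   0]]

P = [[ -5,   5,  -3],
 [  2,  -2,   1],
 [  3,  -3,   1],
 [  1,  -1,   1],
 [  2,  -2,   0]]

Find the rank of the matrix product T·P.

2

First compute TP:
[[ 20, -20,  10],
 [ 38, -38,  22],
 [ 12, -12,   8]]
Now row reduce the product.
R2 ← R2 − (19/10)·R1: [0, 0, 3]
R3 ← R3 − (3/5)·R1: [0, 0, 2]
R3 ← R3 − (2/3)·R2: [0, 0, 0]
2 nonzero rows, so rank(TP) = 2.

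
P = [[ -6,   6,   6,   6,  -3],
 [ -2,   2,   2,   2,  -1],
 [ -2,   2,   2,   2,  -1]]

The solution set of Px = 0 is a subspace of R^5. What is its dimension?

Row reduce to echelon form.
R2 ← R2 − (1/3)·R1: [0, 0, 0, 0, 0]
R3 ← R3 − (1/3)·R1: [0, 0, 0, 0, 0]
1 nonzero row, so rank(P) = 1.
P has 5 columns; by rank–nullity, nullity = 5 − 1 = 4.

4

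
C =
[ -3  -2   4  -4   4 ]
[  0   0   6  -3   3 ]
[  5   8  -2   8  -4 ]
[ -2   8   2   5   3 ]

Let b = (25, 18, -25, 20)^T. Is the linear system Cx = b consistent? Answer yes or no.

yes

Row reduce the augmented matrix [C | b].
R3 ← R3 + (5/3)·R1: [0, 14/3, 14/3, 4/3, 8/3, 50/3]
R4 ← R4 − (2/3)·R1: [0, 28/3, -2/3, 23/3, 1/3, 10/3]
Swap R2 ↔ R3
R4 ← R4 − (2)·R2: [0, 0, -10, 5, -5, -30]
R4 ← R4 + (5/3)·R3: [0, 0, 0, 0, 0, 0]
The echelon form has 3 nonzero rows, and every pivot lies in the first 5 columns, so rank(C) = rank([C|b]) = 3.
The system is consistent.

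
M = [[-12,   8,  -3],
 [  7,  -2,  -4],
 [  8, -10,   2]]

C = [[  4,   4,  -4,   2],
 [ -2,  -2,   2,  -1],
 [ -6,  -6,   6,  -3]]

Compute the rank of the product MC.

1

First compute MC:
[[-46, -46,  46, -23],
 [ 56,  56, -56,  28],
 [ 40,  40, -40,  20]]
Now row reduce the product.
R2 ← R2 + (28/23)·R1: [0, 0, 0, 0]
R3 ← R3 + (20/23)·R1: [0, 0, 0, 0]
1 nonzero row, so rank(MC) = 1.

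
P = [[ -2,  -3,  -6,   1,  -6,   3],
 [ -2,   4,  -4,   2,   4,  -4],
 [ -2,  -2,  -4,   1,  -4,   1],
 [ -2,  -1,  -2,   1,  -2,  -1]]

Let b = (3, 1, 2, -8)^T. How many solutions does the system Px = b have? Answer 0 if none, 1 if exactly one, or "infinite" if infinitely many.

0

Row reduce the augmented matrix [P | b].
R2 ← R2 − R1: [0, 7, 2, 1, 10, -7, -2]
R3 ← R3 − R1: [0, 1, 2, 0, 2, -2, -1]
R4 ← R4 − R1: [0, 2, 4, 0, 4, -4, -11]
R3 ← R3 − (1/7)·R2: [0, 0, 12/7, -1/7, 4/7, -1, -5/7]
R4 ← R4 − (2/7)·R2: [0, 0, 24/7, -2/7, 8/7, -2, -73/7]
R4 ← R4 − (2)·R3: [0, 0, 0, 0, 0, 0, -9]
The echelon form has 4 nonzero rows; the last pivot sits in the augmented column, so rank(P) = 3 but rank([P|b]) = 4.
Since the ranks differ, the system is inconsistent.
It has no solutions.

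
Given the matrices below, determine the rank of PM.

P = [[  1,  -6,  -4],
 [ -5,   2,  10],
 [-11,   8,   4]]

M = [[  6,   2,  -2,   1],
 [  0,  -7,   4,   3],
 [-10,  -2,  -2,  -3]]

3

First compute PM:
[[ 46,  52, -18,  -5],
 [-130, -44,  -2, -29],
 [-106, -86,  46,   1]]
Now row reduce the product.
R2 ← R2 + (65/23)·R1: [0, 2368/23, -1216/23, -992/23]
R3 ← R3 + (53/23)·R1: [0, 778/23, 104/23, -242/23]
R3 ← R3 − (389/1184)·R2: [0, 0, 810/37, 135/37]
3 nonzero rows, so rank(PM) = 3.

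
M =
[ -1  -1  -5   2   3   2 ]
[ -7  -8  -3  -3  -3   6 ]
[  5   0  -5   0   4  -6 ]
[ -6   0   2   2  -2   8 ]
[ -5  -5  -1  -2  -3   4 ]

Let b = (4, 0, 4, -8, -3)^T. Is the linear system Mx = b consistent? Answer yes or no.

no

Row reduce the augmented matrix [M | b].
R2 ← R2 − (7)·R1: [0, -1, 32, -17, -24, -8, -28]
R3 ← R3 + (5)·R1: [0, -5, -30, 10, 19, 4, 24]
R4 ← R4 − (6)·R1: [0, 6, 32, -10, -20, -4, -32]
R5 ← R5 − (5)·R1: [0, 0, 24, -12, -18, -6, -23]
R3 ← R3 − (5)·R2: [0, 0, -190, 95, 139, 44, 164]
R4 ← R4 + (6)·R2: [0, 0, 224, -112, -164, -52, -200]
R4 ← R4 + (112/95)·R3: [0, 0, 0, 0, -12/95, -12/95, -632/95]
R5 ← R5 + (12/95)·R3: [0, 0, 0, 0, -42/95, -42/95, -217/95]
R5 ← R5 − (7/2)·R4: [0, 0, 0, 0, 0, 0, 21]
The echelon form has 5 nonzero rows; the last pivot sits in the augmented column, so rank(M) = 4 but rank([M|b]) = 5.
Since the ranks differ, the system is inconsistent.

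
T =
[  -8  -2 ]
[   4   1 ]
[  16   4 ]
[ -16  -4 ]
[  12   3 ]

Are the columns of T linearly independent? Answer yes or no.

no

Row reduce T to echelon form.
R2 ← R2 + (1/2)·R1: [0, 0]
R3 ← R3 + (2)·R1: [0, 0]
R4 ← R4 − (2)·R1: [0, 0]
R5 ← R5 + (3/2)·R1: [0, 0]
1 pivot among 2 columns.
Only 1 < 2 pivot columns, so the columns are linearly dependent.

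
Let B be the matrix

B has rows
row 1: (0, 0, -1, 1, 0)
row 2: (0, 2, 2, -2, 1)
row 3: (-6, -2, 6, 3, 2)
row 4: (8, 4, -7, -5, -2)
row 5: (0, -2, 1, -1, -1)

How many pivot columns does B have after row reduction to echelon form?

Row reduce to echelon form.
Swap R1 ↔ R3
R4 ← R4 + (4/3)·R1: [0, 4/3, 1, -1, 2/3]
R4 ← R4 − (2/3)·R2: [0, 0, -1/3, 1/3, 0]
R5 ← R5 + R2: [0, 0, 3, -3, 0]
R4 ← R4 − (1/3)·R3: [0, 0, 0, 0, 0]
R5 ← R5 + (3)·R3: [0, 0, 0, 0, 0]
Echelon form has 3 nonzero rows, so rank(B) = 3.
Each nonzero row contributes one pivot column: 3 pivot columns.

3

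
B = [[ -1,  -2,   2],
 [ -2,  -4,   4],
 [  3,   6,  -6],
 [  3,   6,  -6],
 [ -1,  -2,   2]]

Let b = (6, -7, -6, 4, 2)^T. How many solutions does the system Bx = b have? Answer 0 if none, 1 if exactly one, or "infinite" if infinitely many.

0

Row reduce the augmented matrix [B | b].
R2 ← R2 − (2)·R1: [0, 0, 0, -19]
R3 ← R3 + (3)·R1: [0, 0, 0, 12]
R4 ← R4 + (3)·R1: [0, 0, 0, 22]
R5 ← R5 − R1: [0, 0, 0, -4]
R3 ← R3 + (12/19)·R2: [0, 0, 0, 0]
R4 ← R4 + (22/19)·R2: [0, 0, 0, 0]
R5 ← R5 − (4/19)·R2: [0, 0, 0, 0]
The echelon form has 2 nonzero rows; the last pivot sits in the augmented column, so rank(B) = 1 but rank([B|b]) = 2.
Since the ranks differ, the system is inconsistent.
It has no solutions.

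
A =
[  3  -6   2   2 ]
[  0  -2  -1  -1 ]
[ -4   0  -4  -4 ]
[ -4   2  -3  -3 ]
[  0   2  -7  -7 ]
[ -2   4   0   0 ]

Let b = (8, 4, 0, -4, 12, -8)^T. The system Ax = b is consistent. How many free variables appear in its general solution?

1

Row reduce the augmented matrix [A | b].
R3 ← R3 + (4/3)·R1: [0, -8, -4/3, -4/3, 32/3]
R4 ← R4 + (4/3)·R1: [0, -6, -1/3, -1/3, 20/3]
R6 ← R6 + (2/3)·R1: [0, 0, 4/3, 4/3, -8/3]
R3 ← R3 − (4)·R2: [0, 0, 8/3, 8/3, -16/3]
R4 ← R4 − (3)·R2: [0, 0, 8/3, 8/3, -16/3]
R5 ← R5 + R2: [0, 0, -8, -8, 16]
R4 ← R4 − R3: [0, 0, 0, 0, 0]
R5 ← R5 + (3)·R3: [0, 0, 0, 0, 0]
R6 ← R6 − (1/2)·R3: [0, 0, 0, 0, 0]
The echelon form has 3 nonzero rows, and every pivot lies in the first 4 columns, so rank(A) = rank([A|b]) = 3.
The system is consistent.
Free variables = (unknowns) − (rank) = 4 − 3 = 1.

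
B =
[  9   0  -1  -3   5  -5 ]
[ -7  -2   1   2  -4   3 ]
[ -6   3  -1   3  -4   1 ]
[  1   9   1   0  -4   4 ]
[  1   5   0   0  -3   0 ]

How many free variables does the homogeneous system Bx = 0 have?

2

Row reduce to echelon form.
R2 ← R2 + (7/9)·R1: [0, -2, 2/9, -1/3, -1/9, -8/9]
R3 ← R3 + (2/3)·R1: [0, 3, -5/3, 1, -2/3, -7/3]
R4 ← R4 − (1/9)·R1: [0, 9, 10/9, 1/3, -41/9, 41/9]
R5 ← R5 − (1/9)·R1: [0, 5, 1/9, 1/3, -32/9, 5/9]
R3 ← R3 + (3/2)·R2: [0, 0, -4/3, 1/2, -5/6, -11/3]
R4 ← R4 + (9/2)·R2: [0, 0, 19/9, -7/6, -91/18, 5/9]
R5 ← R5 + (5/2)·R2: [0, 0, 2/3, -1/2, -23/6, -5/3]
R4 ← R4 + (19/12)·R3: [0, 0, 0, -3/8, -51/8, -21/4]
R5 ← R5 + (1/2)·R3: [0, 0, 0, -1/4, -17/4, -7/2]
R5 ← R5 − (2/3)·R4: [0, 0, 0, 0, 0, 0]
4 nonzero rows, so rank(B) = 4.
B has 6 columns; by rank–nullity, nullity = 6 − 4 = 2.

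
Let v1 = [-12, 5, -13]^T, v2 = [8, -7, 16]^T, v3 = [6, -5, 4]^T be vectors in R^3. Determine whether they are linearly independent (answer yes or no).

Form the matrix with these vectors as rows and row reduce.
R2 ← R2 + (2/3)·R1: [0, -11/3, 22/3]
R3 ← R3 + (1/2)·R1: [0, -5/2, -5/2]
R3 ← R3 − (15/22)·R2: [0, 0, -15/2]
3 nonzero rows, so the 3 vectors span a space of dimension 3.
Since 3 = 3, the vectors are linearly independent.

yes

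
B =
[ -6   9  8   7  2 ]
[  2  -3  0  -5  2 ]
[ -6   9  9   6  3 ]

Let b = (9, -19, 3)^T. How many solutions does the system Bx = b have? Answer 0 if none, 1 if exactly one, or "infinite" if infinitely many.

Row reduce the augmented matrix [B | b].
R2 ← R2 + (1/3)·R1: [0, 0, 8/3, -8/3, 8/3, -16]
R3 ← R3 − R1: [0, 0, 1, -1, 1, -6]
R3 ← R3 − (3/8)·R2: [0, 0, 0, 0, 0, 0]
The echelon form has 2 nonzero rows, and every pivot lies in the first 5 columns, so rank(B) = rank([B|b]) = 2.
The system is consistent.
rank = 2 < 5 unknowns, so there are infinitely many solutions.

infinite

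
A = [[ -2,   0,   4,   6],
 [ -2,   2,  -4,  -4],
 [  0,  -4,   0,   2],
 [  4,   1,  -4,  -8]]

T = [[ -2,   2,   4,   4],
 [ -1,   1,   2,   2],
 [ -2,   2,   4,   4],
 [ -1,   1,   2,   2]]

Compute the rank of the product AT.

1

First compute AT:
[[-10,  10,  20,  20],
 [ 14, -14, -28, -28],
 [  2,  -2,  -4,  -4],
 [  7,  -7, -14, -14]]
Now row reduce the product.
R2 ← R2 + (7/5)·R1: [0, 0, 0, 0]
R3 ← R3 + (1/5)·R1: [0, 0, 0, 0]
R4 ← R4 + (7/10)·R1: [0, 0, 0, 0]
1 nonzero row, so rank(AT) = 1.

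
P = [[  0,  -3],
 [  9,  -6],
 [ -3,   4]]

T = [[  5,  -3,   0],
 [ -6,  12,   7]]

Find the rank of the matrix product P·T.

First compute PT:
[[ 18, -36, -21],
 [ 81, -99, -42],
 [-39,  57,  28]]
Now row reduce the product.
R2 ← R2 − (9/2)·R1: [0, 63, 105/2]
R3 ← R3 + (13/6)·R1: [0, -21, -35/2]
R3 ← R3 + (1/3)·R2: [0, 0, 0]
2 nonzero rows, so rank(PT) = 2.

2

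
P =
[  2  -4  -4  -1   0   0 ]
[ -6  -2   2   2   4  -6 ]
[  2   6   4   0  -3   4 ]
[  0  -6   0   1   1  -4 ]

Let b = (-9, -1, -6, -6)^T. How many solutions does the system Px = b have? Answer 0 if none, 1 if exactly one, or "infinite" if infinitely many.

Row reduce the augmented matrix [P | b].
R2 ← R2 + (3)·R1: [0, -14, -10, -1, 4, -6, -28]
R3 ← R3 − R1: [0, 10, 8, 1, -3, 4, 3]
R3 ← R3 + (5/7)·R2: [0, 0, 6/7, 2/7, -1/7, -2/7, -17]
R4 ← R4 − (3/7)·R2: [0, 0, 30/7, 10/7, -5/7, -10/7, 6]
R4 ← R4 − (5)·R3: [0, 0, 0, 0, 0, 0, 91]
The echelon form has 4 nonzero rows; the last pivot sits in the augmented column, so rank(P) = 3 but rank([P|b]) = 4.
Since the ranks differ, the system is inconsistent.
It has no solutions.

0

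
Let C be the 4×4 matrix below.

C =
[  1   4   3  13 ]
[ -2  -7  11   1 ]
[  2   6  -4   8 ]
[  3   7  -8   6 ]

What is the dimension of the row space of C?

3

Row reduce to echelon form.
R2 ← R2 + (2)·R1: [0, 1, 17, 27]
R3 ← R3 − (2)·R1: [0, -2, -10, -18]
R4 ← R4 − (3)·R1: [0, -5, -17, -33]
R3 ← R3 + (2)·R2: [0, 0, 24, 36]
R4 ← R4 + (5)·R2: [0, 0, 68, 102]
R4 ← R4 − (17/6)·R3: [0, 0, 0, 0]
Echelon form has 3 nonzero rows, so rank(C) = 3.
The row space has dimension equal to the rank: 3.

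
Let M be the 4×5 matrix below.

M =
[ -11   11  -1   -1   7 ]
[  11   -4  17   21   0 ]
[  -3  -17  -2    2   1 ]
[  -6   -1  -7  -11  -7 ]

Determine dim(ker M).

Row reduce to echelon form.
R2 ← R2 + R1: [0, 7, 16, 20, 7]
R3 ← R3 − (3/11)·R1: [0, -20, -19/11, 25/11, -10/11]
R4 ← R4 − (6/11)·R1: [0, -7, -71/11, -115/11, -119/11]
R3 ← R3 + (20/7)·R2: [0, 0, 3387/77, 4575/77, 210/11]
R4 ← R4 + R2: [0, 0, 105/11, 105/11, -42/11]
R4 ← R4 − (245/1129)·R3: [0, 0, 0, -3780/1129, -8988/1129]
4 nonzero rows, so rank(M) = 4.
M has 5 columns; by rank–nullity, nullity = 5 − 4 = 1.

1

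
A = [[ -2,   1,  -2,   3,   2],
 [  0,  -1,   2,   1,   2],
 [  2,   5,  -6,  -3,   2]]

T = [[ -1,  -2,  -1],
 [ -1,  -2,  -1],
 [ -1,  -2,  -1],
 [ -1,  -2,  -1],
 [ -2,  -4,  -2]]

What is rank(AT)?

First compute AT:
[[ -4,  -8,  -4],
 [ -6, -12,  -6],
 [ -2,  -4,  -2]]
Now row reduce the product.
R2 ← R2 − (3/2)·R1: [0, 0, 0]
R3 ← R3 − (1/2)·R1: [0, 0, 0]
1 nonzero row, so rank(AT) = 1.

1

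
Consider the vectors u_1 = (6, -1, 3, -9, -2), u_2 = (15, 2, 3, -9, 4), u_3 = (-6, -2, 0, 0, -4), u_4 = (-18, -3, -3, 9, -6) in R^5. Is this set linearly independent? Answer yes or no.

Form the matrix with these vectors as rows and row reduce.
R2 ← R2 − (5/2)·R1: [0, 9/2, -9/2, 27/2, 9]
R3 ← R3 + R1: [0, -3, 3, -9, -6]
R4 ← R4 + (3)·R1: [0, -6, 6, -18, -12]
R3 ← R3 + (2/3)·R2: [0, 0, 0, 0, 0]
R4 ← R4 + (4/3)·R2: [0, 0, 0, 0, 0]
2 nonzero rows, so the 4 vectors span a space of dimension 2.
Since 2 < 4, the vectors are linearly dependent.

no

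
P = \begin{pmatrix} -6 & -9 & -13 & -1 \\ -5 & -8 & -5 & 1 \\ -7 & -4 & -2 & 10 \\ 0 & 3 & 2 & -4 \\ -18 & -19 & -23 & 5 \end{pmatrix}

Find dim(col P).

4

Row reduce to echelon form.
R2 ← R2 − (5/6)·R1: [0, -1/2, 35/6, 11/6]
R3 ← R3 − (7/6)·R1: [0, 13/2, 79/6, 67/6]
R5 ← R5 − (3)·R1: [0, 8, 16, 8]
R3 ← R3 + (13)·R2: [0, 0, 89, 35]
R4 ← R4 + (6)·R2: [0, 0, 37, 7]
R5 ← R5 + (16)·R2: [0, 0, 328/3, 112/3]
R4 ← R4 − (37/89)·R3: [0, 0, 0, -672/89]
R5 ← R5 − (328/267)·R3: [0, 0, 0, -504/89]
R5 ← R5 − (3/4)·R4: [0, 0, 0, 0]
Echelon form has 4 nonzero rows, so rank(P) = 4.
The column space has dimension equal to the rank: 4.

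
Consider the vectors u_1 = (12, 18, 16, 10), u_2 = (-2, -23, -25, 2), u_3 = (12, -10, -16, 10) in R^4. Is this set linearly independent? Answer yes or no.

Form the matrix with these vectors as rows and row reduce.
R2 ← R2 + (1/6)·R1: [0, -20, -67/3, 11/3]
R3 ← R3 − R1: [0, -28, -32, 0]
R3 ← R3 − (7/5)·R2: [0, 0, -11/15, -77/15]
3 nonzero rows, so the 3 vectors span a space of dimension 3.
Since 3 = 3, the vectors are linearly independent.

yes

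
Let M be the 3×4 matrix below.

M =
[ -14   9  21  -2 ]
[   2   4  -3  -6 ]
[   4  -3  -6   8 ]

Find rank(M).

Row reduce to echelon form.
R2 ← R2 + (1/7)·R1: [0, 37/7, 0, -44/7]
R3 ← R3 + (2/7)·R1: [0, -3/7, 0, 52/7]
R3 ← R3 + (3/37)·R2: [0, 0, 0, 256/37]
Echelon form has 3 nonzero rows, so rank(M) = 3.

3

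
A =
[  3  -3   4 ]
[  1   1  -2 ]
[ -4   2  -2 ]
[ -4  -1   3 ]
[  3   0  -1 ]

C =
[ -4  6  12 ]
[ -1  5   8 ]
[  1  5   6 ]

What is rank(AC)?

First compute AC:
[[ -5,  23,  36],
 [ -7,   1,   8],
 [ 12, -24, -44],
 [ 20, -14, -38],
 [-13,  13,  30]]
Now row reduce the product.
R2 ← R2 − (7/5)·R1: [0, -156/5, -212/5]
R3 ← R3 + (12/5)·R1: [0, 156/5, 212/5]
R4 ← R4 + (4)·R1: [0, 78, 106]
R5 ← R5 − (13/5)·R1: [0, -234/5, -318/5]
R3 ← R3 + R2: [0, 0, 0]
R4 ← R4 + (5/2)·R2: [0, 0, 0]
R5 ← R5 − (3/2)·R2: [0, 0, 0]
2 nonzero rows, so rank(AC) = 2.

2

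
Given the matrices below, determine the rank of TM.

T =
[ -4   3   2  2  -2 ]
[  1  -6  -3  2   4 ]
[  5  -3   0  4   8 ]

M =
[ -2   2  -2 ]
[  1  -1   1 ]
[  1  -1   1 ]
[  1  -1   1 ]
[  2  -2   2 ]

1

First compute TM:
[[ 11, -11,  11],
 [ -1,   1,  -1],
 [  7,  -7,   7]]
Now row reduce the product.
R2 ← R2 + (1/11)·R1: [0, 0, 0]
R3 ← R3 − (7/11)·R1: [0, 0, 0]
1 nonzero row, so rank(TM) = 1.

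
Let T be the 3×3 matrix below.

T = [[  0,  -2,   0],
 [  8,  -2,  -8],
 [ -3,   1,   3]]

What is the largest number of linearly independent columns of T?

2

Row reduce to echelon form.
Swap R1 ↔ R2
R3 ← R3 + (3/8)·R1: [0, 1/4, 0]
R3 ← R3 + (1/8)·R2: [0, 0, 0]
Echelon form has 2 nonzero rows, so rank(T) = 2.
The rank gives the maximum number of linearly independent columns: 2.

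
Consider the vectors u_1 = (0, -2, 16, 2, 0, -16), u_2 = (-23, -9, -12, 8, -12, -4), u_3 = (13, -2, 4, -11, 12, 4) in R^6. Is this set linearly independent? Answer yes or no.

yes

Form the matrix with these vectors as rows and row reduce.
Swap R1 ↔ R2
R3 ← R3 + (13/23)·R1: [0, -163/23, -64/23, -149/23, 120/23, 40/23]
R3 ← R3 − (163/46)·R2: [0, 0, -1368/23, -312/23, 120/23, 1344/23]
3 nonzero rows, so the 3 vectors span a space of dimension 3.
Since 3 = 3, the vectors are linearly independent.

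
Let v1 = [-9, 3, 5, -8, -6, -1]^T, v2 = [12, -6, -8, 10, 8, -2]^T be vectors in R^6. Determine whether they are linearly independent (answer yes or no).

yes

Form the matrix with these vectors as rows and row reduce.
R2 ← R2 + (4/3)·R1: [0, -2, -4/3, -2/3, 0, -10/3]
2 nonzero rows, so the 2 vectors span a space of dimension 2.
Since 2 = 2, the vectors are linearly independent.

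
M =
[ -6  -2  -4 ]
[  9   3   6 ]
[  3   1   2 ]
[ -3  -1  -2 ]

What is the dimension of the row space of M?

1

Row reduce to echelon form.
R2 ← R2 + (3/2)·R1: [0, 0, 0]
R3 ← R3 + (1/2)·R1: [0, 0, 0]
R4 ← R4 − (1/2)·R1: [0, 0, 0]
Echelon form has 1 nonzero row, so rank(M) = 1.
The row space has dimension equal to the rank: 1.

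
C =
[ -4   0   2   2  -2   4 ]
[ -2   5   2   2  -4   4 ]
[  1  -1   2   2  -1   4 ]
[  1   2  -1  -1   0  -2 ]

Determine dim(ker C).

Row reduce to echelon form.
R2 ← R2 − (1/2)·R1: [0, 5, 1, 1, -3, 2]
R3 ← R3 + (1/4)·R1: [0, -1, 5/2, 5/2, -3/2, 5]
R4 ← R4 + (1/4)·R1: [0, 2, -1/2, -1/2, -1/2, -1]
R3 ← R3 + (1/5)·R2: [0, 0, 27/10, 27/10, -21/10, 27/5]
R4 ← R4 − (2/5)·R2: [0, 0, -9/10, -9/10, 7/10, -9/5]
R4 ← R4 + (1/3)·R3: [0, 0, 0, 0, 0, 0]
3 nonzero rows, so rank(C) = 3.
C has 6 columns; by rank–nullity, nullity = 6 − 3 = 3.

3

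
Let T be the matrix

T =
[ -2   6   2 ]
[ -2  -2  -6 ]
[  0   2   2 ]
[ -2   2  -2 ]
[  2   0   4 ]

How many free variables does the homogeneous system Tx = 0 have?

1

Row reduce to echelon form.
R2 ← R2 − R1: [0, -8, -8]
R4 ← R4 − R1: [0, -4, -4]
R5 ← R5 + R1: [0, 6, 6]
R3 ← R3 + (1/4)·R2: [0, 0, 0]
R4 ← R4 − (1/2)·R2: [0, 0, 0]
R5 ← R5 + (3/4)·R2: [0, 0, 0]
2 nonzero rows, so rank(T) = 2.
T has 3 columns; by rank–nullity, nullity = 3 − 2 = 1.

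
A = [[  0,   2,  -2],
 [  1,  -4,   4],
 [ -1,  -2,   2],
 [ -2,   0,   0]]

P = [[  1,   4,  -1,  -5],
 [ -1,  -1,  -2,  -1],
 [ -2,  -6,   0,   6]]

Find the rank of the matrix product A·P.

2

First compute AP:
[[  2,  10,  -4, -14],
 [ -3, -16,   7,  23],
 [ -3, -14,   5,  19],
 [ -2,  -8,   2,  10]]
Now row reduce the product.
R2 ← R2 + (3/2)·R1: [0, -1, 1, 2]
R3 ← R3 + (3/2)·R1: [0, 1, -1, -2]
R4 ← R4 + R1: [0, 2, -2, -4]
R3 ← R3 + R2: [0, 0, 0, 0]
R4 ← R4 + (2)·R2: [0, 0, 0, 0]
2 nonzero rows, so rank(AP) = 2.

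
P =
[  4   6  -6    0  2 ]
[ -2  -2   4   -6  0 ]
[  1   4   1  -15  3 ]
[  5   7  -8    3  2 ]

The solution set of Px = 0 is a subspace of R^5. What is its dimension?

Row reduce to echelon form.
R2 ← R2 + (1/2)·R1: [0, 1, 1, -6, 1]
R3 ← R3 − (1/4)·R1: [0, 5/2, 5/2, -15, 5/2]
R4 ← R4 − (5/4)·R1: [0, -1/2, -1/2, 3, -1/2]
R3 ← R3 − (5/2)·R2: [0, 0, 0, 0, 0]
R4 ← R4 + (1/2)·R2: [0, 0, 0, 0, 0]
2 nonzero rows, so rank(P) = 2.
P has 5 columns; by rank–nullity, nullity = 5 − 2 = 3.

3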